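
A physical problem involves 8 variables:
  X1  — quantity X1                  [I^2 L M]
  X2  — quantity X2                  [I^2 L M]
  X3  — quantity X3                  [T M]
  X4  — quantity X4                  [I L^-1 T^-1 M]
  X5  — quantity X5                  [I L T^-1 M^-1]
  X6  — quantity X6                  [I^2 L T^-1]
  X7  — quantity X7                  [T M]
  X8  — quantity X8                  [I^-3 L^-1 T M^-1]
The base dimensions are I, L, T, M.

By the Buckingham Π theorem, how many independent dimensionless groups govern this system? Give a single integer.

Dimensional matrix (I×L×T×M by X1×X2×X3×X4×X5×X6×X7×X8):
  I: [ 2  2  0  1  1  2  0 -3]
  L: [ 1  1  0 -1  1  1  0 -1]
  T: [ 0  0  1 -1 -1 -1  1  1]
  M: [ 1  1  1  1 -1  0  1 -1]
Echelon form has 3 nonzero rows (pivots: X1,X3,X4)
n=8, r=3 ⇒ 5 dimensionless groups

5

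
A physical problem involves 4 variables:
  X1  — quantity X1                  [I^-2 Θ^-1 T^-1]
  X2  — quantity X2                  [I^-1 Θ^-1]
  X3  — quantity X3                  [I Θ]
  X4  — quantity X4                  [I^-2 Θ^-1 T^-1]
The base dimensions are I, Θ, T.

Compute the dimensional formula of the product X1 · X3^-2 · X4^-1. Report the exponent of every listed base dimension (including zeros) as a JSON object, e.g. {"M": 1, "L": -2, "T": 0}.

Dimensional matrix (I×Θ×T by X1×X2×X3×X4):
  I: [-2 -1  1 -2]
  Θ: [-1 -1  1 -1]
  T: [-1  0  0 -1]
  [I]: (1)·-2+(-2)·1+(-1)·-2 = -2
  [Θ]: (1)·-1+(-2)·1+(-1)·-1 = -2
  [T]: (1)·-1+(-2)·0+(-1)·-1 = 0
⇒ I^-2 Θ^-2

{"I": -2, "Θ": -2, "T": 0}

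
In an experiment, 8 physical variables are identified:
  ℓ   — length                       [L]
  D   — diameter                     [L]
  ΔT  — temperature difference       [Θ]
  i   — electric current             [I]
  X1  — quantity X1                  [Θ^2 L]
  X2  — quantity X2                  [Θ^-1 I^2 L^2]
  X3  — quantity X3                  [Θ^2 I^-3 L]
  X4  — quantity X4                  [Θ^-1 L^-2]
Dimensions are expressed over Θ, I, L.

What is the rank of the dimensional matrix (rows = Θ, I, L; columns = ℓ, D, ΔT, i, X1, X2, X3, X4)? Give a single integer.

3

Exponent matrix [Θ,I,L] × [ℓ,D,ΔT,i,X1,X2,X3,X4]:
  Θ: [ 0  0  1  0  2 -1  2 -1]
  I: [ 0  0  0  1  0  2 -3  0]
  L: [ 1  1  0  0  1  2  1 -2]
RREF → pivots at {ℓ,ΔT,i} ⇒ r = 3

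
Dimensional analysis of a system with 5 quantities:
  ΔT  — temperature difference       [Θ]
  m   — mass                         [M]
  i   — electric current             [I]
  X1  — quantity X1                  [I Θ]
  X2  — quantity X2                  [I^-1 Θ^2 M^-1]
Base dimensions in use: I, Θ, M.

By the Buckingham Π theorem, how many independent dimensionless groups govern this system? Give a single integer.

Write exponents as rows I,Θ,M / cols ΔT,m,i,X1,X2:
  I: [ 0  0  1  1 -1]
  Θ: [ 1  0  0  1  2]
  M: [ 0  1  0  0 -1]
Echelon form has 3 nonzero rows (pivots: ΔT,m,i)
n=5, r=3 ⇒ 2 dimensionless groups

2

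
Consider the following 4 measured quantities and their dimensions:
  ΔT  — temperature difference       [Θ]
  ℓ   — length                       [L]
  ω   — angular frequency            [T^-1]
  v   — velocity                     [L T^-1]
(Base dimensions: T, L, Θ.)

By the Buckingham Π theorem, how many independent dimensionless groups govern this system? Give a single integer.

Dimensional matrix (T×L×Θ by ΔT×ℓ×ω×v):
  T: [ 0  0 -1 -1]
  L: [ 0  1  0  1]
  Θ: [ 1  0  0  0]
Row reduction gives pivot columns ΔT,ℓ,ω; rank = 3
n=4, r=3 ⇒ 1 dimensionless group

1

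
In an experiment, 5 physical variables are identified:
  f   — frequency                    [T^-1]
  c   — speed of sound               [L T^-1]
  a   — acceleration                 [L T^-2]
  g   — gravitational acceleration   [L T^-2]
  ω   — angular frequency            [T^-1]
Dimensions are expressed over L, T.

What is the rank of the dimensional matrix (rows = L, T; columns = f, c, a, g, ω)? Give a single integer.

2

Write exponents as rows L,T / cols f,c,a,g,ω:
  L: [ 0  1  1  1  0]
  T: [-1 -1 -2 -2 -1]
Echelon form has 2 nonzero rows (pivots: f,c)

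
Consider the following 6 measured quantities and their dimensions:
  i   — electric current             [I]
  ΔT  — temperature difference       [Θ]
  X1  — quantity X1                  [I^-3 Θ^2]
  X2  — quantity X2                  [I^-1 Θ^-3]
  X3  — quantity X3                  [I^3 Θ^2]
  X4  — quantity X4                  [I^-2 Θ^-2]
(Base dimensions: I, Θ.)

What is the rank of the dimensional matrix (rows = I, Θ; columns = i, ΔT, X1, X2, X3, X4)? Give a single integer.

Dimensional matrix (I×Θ by i×ΔT×X1×X2×X3×X4):
  I: [ 1  0 -3 -1  3 -2]
  Θ: [ 0  1  2 -3  2 -2]
RREF → pivots at {i,ΔT} ⇒ r = 2

2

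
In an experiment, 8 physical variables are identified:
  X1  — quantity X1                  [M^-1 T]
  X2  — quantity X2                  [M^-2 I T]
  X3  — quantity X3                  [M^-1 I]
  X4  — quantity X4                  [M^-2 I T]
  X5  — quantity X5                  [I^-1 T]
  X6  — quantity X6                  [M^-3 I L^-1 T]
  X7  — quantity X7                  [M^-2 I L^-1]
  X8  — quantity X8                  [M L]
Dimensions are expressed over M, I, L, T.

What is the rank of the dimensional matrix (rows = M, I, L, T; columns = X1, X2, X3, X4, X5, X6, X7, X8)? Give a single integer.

3

Write exponents as rows M,I,L,T / cols X1,X2,X3,X4,X5,X6,X7,X8:
  M: [-1 -2 -1 -2  0 -3 -2  1]
  I: [ 0  1  1  1 -1  1  1  0]
  L: [ 0  0  0  0  0 -1 -1  1]
  T: [ 1  1  0  1  1  1  0  0]
Echelon form has 3 nonzero rows (pivots: X1,X2,X6)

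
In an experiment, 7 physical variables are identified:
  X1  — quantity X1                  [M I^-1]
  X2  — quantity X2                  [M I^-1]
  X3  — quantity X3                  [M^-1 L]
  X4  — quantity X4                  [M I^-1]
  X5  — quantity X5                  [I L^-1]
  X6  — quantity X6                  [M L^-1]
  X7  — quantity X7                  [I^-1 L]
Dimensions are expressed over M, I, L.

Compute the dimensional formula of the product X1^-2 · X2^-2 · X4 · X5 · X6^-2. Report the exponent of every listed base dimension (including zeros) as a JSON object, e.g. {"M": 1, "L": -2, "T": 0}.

Dimensional matrix (M×I×L by X1×X2×X3×X4×X5×X6×X7):
  M: [ 1  1 -1  1  0  1  0]
  I: [-1 -1  0 -1  1  0 -1]
  L: [ 0  0  1  0 -1 -1  1]
  [M]: (-2)·1+(-2)·1+(1)·1+(1)·0+(-2)·1 = -5
  [I]: (-2)·-1+(-2)·-1+(1)·-1+(1)·1+(-2)·0 = 4
  [L]: (-2)·0+(-2)·0+(1)·0+(1)·-1+(-2)·-1 = 1
⇒ M^-5 I^4 L

{"M": -5, "I": 4, "L": 1}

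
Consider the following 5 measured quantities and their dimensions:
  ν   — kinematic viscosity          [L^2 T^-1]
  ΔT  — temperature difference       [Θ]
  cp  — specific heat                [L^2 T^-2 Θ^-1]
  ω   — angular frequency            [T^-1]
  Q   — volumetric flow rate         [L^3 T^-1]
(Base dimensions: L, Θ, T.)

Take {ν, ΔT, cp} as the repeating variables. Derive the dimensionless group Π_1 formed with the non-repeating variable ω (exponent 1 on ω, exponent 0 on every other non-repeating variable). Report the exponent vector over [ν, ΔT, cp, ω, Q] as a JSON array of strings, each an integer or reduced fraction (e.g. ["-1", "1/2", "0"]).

["1", "-1", "-1", "1", "0"]

Exponent matrix [L,Θ,T] × [ν,ΔT,cp,ω,Q]:
  L: [ 2  0  2  0  3]
  Θ: [ 0  1 -1  0  0]
  T: [-1  0 -2 -1 -1]
RREF → pivots at {ν,ΔT,cp} ⇒ r = 3
Pivot set = {ν,ΔT,cp}, free = {ω,Q}
RREF:
  r0: [   1    0    0   -1    2]
  r1: [   0    1    0    1 -1/2]
  r2: [   0    0    1    1 -1/2]
Fix exponent of ω at 1, Q at 0; solve each RREF row for its pivot's exponent:
  r0: exp(ν) + (-1)·1 = 0 ⇒ exp(ν) = 1
  r1: exp(ΔT) + (1)·1 = 0 ⇒ exp(ΔT) = -1
  r2: exp(cp) + (1)·1 = 0 ⇒ exp(cp) = -1
Π_1 = ν · ΔT^-1 · cp^-1 · ω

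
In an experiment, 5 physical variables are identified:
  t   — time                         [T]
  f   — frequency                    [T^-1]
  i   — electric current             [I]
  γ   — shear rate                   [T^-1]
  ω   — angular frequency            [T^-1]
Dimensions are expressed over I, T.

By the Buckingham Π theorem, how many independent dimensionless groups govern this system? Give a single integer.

Dimensional matrix (I×T by t×f×i×γ×ω):
  I: [ 0  0  1  0  0]
  T: [ 1 -1  0 -1 -1]
RREF → pivots at {t,i} ⇒ r = 2
n=5, r=2 ⇒ 3 dimensionless groups

3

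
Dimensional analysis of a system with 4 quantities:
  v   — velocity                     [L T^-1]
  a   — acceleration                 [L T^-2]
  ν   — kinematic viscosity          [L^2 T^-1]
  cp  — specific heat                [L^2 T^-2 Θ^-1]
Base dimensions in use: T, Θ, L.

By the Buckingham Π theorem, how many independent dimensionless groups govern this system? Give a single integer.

1

Write exponents as rows T,Θ,L / cols v,a,ν,cp:
  T: [-1 -2 -1 -2]
  Θ: [ 0  0  0 -1]
  L: [ 1  1  2  2]
Echelon form has 3 nonzero rows (pivots: v,a,cp)
n=4, r=3 ⇒ 1 dimensionless group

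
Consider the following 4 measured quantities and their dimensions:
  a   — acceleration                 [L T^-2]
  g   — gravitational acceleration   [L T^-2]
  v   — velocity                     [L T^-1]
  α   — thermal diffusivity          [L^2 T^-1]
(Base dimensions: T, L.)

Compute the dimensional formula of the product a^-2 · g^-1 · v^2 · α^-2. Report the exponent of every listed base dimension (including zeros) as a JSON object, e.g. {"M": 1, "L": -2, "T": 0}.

Dimensional matrix (T×L by a×g×v×α):
  T: [-2 -2 -1 -1]
  L: [ 1  1  1  2]
  [T]: (-2)·-2+(-1)·-2+(2)·-1+(-2)·-1 = 6
  [L]: (-2)·1+(-1)·1+(2)·1+(-2)·2 = -5
⇒ T^6 L^-5

{"T": 6, "L": -5}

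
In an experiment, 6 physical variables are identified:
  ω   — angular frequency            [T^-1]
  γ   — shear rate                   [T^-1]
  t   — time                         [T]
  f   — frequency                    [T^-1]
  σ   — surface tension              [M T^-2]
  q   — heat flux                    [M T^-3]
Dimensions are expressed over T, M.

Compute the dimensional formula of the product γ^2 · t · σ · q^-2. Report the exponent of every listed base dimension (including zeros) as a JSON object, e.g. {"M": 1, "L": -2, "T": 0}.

{"T": 3, "M": -1}

Dimensional matrix (T×M by ω×γ×t×f×σ×q):
  T: [-1 -1  1 -1 -2 -3]
  M: [ 0  0  0  0  1  1]
  [T]: (2)·-1+(1)·1+(1)·-2+(-2)·-3 = 3
  [M]: (2)·0+(1)·0+(1)·1+(-2)·1 = -1
⇒ T^3 M^-1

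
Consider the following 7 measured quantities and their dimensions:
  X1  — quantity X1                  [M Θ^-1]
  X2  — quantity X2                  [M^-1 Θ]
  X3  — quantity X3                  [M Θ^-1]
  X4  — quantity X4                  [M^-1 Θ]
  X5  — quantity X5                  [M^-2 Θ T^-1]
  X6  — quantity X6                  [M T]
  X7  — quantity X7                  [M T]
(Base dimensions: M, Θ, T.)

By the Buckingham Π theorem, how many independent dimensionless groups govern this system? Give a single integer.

5

Dimensional matrix (M×Θ×T by X1×X2×X3×X4×X5×X6×X7):
  M: [ 1 -1  1 -1 -2  1  1]
  Θ: [-1  1 -1  1  1  0  0]
  T: [ 0  0  0  0 -1  1  1]
RREF → pivots at {X1,X5} ⇒ r = 2
Π count = n − r = 7 − 2 = 5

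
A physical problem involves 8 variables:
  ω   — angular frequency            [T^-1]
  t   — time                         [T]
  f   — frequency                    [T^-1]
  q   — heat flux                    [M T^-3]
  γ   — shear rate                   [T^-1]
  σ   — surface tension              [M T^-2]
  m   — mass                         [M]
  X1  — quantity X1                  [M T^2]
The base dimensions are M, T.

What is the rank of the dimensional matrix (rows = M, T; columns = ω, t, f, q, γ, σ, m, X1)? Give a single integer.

Write exponents as rows M,T / cols ω,t,f,q,γ,σ,m,X1:
  M: [ 0  0  0  1  0  1  1  1]
  T: [-1  1 -1 -3 -1 -2  0  2]
Row reduction gives pivot columns ω,q; rank = 2

2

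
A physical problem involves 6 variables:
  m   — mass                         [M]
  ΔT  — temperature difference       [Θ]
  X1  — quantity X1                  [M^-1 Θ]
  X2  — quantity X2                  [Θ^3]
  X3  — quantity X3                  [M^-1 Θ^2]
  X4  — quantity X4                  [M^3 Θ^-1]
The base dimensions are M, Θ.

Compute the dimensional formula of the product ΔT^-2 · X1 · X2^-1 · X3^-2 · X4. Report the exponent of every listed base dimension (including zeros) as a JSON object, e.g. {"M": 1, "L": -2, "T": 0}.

{"M": 4, "Θ": -9}

Dimensional matrix (M×Θ by m×ΔT×X1×X2×X3×X4):
  M: [ 1  0 -1  0 -1  3]
  Θ: [ 0  1  1  3  2 -1]
  [M]: (-2)·0+(1)·-1+(-1)·0+(-2)·-1+(1)·3 = 4
  [Θ]: (-2)·1+(1)·1+(-1)·3+(-2)·2+(1)·-1 = -9
⇒ M^4 Θ^-9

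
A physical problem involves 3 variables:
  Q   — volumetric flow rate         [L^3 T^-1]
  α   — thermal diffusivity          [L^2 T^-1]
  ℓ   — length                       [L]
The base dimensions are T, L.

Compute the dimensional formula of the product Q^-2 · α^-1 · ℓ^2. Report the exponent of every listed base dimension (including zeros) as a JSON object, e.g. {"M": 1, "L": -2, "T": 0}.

{"T": 3, "L": -6}

Exponent matrix [T,L] × [Q,α,ℓ]:
  T: [-1 -1  0]
  L: [ 3  2  1]
  [T]: (-2)·-1+(-1)·-1+(2)·0 = 3
  [L]: (-2)·3+(-1)·2+(2)·1 = -6
⇒ T^3 L^-6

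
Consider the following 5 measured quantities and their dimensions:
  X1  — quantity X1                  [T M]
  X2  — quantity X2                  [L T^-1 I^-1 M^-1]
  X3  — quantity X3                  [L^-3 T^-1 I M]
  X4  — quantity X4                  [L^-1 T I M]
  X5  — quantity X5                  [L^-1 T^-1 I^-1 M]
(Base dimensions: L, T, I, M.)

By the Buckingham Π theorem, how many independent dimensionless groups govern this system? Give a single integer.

2

Exponent matrix [L,T,I,M] × [X1,X2,X3,X4,X5]:
  L: [ 0  1 -3 -1 -1]
  T: [ 1 -1 -1  1 -1]
  I: [ 0 -1  1  1 -1]
  M: [ 1 -1  1  1  1]
Echelon form has 3 nonzero rows (pivots: X1,X2,X3)
Π count = n − r = 5 − 3 = 2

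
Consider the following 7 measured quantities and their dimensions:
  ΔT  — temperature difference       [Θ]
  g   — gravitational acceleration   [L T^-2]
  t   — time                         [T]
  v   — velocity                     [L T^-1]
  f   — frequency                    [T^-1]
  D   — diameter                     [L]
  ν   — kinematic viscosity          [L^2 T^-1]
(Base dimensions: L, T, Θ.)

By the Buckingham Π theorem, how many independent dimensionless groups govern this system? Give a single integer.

4

Exponent matrix [L,T,Θ] × [ΔT,g,t,v,f,D,ν]:
  L: [ 0  1  0  1  0  1  2]
  T: [ 0 -2  1 -1 -1  0 -1]
  Θ: [ 1  0  0  0  0  0  0]
Echelon form has 3 nonzero rows (pivots: ΔT,g,t)
Π count = n − r = 7 − 3 = 4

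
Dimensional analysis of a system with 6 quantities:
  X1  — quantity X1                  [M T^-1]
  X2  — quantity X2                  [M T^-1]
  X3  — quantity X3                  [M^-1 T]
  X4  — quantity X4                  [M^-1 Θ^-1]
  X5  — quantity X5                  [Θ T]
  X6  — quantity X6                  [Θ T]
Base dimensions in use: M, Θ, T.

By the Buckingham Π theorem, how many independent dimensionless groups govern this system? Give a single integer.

4

Exponent matrix [M,Θ,T] × [X1,X2,X3,X4,X5,X6]:
  M: [ 1  1 -1 -1  0  0]
  Θ: [ 0  0  0 -1  1  1]
  T: [-1 -1  1  0  1  1]
Echelon form has 2 nonzero rows (pivots: X1,X4)
6 vars − rank 2 = 4 Π groups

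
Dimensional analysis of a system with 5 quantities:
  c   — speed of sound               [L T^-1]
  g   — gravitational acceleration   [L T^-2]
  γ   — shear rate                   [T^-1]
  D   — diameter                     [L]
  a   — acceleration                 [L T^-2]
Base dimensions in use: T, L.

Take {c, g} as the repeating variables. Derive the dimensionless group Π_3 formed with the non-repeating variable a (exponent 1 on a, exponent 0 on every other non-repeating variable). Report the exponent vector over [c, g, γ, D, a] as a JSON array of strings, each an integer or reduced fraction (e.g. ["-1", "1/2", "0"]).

["0", "-1", "0", "0", "1"]

Dimensional matrix (T×L by c×g×γ×D×a):
  T: [-1 -2 -1  0 -2]
  L: [ 1  1  0  1  1]
RREF → pivots at {c,g} ⇒ r = 2
Repeat: c,g; free: γ,D,a
RREF:
  r0: [   1    0   -1    2    0]
  r1: [   0    1    1   -1    1]
Fix exponent of a at 1, γ at 0, D at 0; solve each RREF row for its pivot's exponent:
  r0: exp(c) + (0)·1 = 0 ⇒ exp(c) = 0
  r1: exp(g) + (1)·1 = 0 ⇒ exp(g) = -1
Π_3 = g^-1 · a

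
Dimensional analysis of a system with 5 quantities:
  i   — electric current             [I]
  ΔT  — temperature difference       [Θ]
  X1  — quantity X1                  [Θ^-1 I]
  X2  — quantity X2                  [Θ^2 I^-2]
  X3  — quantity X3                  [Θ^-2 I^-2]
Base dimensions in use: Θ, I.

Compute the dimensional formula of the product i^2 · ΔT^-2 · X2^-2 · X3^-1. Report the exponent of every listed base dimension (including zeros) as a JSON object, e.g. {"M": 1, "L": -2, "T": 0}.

{"Θ": -4, "I": 8}

Dimensional matrix (Θ×I by i×ΔT×X1×X2×X3):
  Θ: [ 0  1 -1  2 -2]
  I: [ 1  0  1 -2 -2]
  [Θ]: (2)·0+(-2)·1+(-2)·2+(-1)·-2 = -4
  [I]: (2)·1+(-2)·0+(-2)·-2+(-1)·-2 = 8
⇒ Θ^-4 I^8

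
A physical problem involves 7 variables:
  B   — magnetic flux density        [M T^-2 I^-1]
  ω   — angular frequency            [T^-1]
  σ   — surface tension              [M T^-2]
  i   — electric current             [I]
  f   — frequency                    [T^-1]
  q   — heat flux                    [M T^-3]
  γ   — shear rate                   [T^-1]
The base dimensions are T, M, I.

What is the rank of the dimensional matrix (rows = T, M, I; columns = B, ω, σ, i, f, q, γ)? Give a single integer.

3

Write exponents as rows T,M,I / cols B,ω,σ,i,f,q,γ:
  T: [-2 -1 -2  0 -1 -3 -1]
  M: [ 1  0  1  0  0  1  0]
  I: [-1  0  0  1  0  0  0]
RREF → pivots at {B,ω,σ} ⇒ r = 3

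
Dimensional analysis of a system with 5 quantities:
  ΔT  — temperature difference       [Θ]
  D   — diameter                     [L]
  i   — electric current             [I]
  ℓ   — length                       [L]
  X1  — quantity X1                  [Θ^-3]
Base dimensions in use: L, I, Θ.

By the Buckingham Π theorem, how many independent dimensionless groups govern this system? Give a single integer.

Dimensional matrix (L×I×Θ by ΔT×D×i×ℓ×X1):
  L: [ 0  1  0  1  0]
  I: [ 0  0  1  0  0]
  Θ: [ 1  0  0  0 -3]
Echelon form has 3 nonzero rows (pivots: ΔT,D,i)
n=5, r=3 ⇒ 2 dimensionless groups

2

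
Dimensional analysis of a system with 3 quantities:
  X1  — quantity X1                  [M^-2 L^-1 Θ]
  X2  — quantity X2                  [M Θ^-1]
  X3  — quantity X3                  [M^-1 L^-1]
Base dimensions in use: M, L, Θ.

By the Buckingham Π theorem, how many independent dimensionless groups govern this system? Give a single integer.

1

Exponent matrix [M,L,Θ] × [X1,X2,X3]:
  M: [-2  1 -1]
  L: [-1  0 -1]
  Θ: [ 1 -1  0]
Echelon form has 2 nonzero rows (pivots: X1,X2)
Π count = n − r = 3 − 2 = 1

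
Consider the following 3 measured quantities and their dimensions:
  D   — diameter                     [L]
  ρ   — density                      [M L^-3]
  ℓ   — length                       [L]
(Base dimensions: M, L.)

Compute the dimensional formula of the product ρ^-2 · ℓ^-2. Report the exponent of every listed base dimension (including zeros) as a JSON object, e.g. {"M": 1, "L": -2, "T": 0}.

Exponent matrix [M,L] × [D,ρ,ℓ]:
  M: [ 0  1  0]
  L: [ 1 -3  1]
  [M]: (-2)·1+(-2)·0 = -2
  [L]: (-2)·-3+(-2)·1 = 4
⇒ M^-2 L^4

{"M": -2, "L": 4}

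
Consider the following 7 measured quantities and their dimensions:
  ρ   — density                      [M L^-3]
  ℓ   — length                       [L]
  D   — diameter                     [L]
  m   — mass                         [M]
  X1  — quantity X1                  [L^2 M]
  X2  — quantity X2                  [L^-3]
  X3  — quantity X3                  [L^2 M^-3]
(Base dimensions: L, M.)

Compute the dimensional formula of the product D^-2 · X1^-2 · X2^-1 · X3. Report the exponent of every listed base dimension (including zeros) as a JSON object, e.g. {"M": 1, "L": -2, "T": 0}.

Dimensional matrix (L×M by ρ×ℓ×D×m×X1×X2×X3):
  L: [-3  1  1  0  2 -3  2]
  M: [ 1  0  0  1  1  0 -3]
  [L]: (-2)·1+(-2)·2+(-1)·-3+(1)·2 = -1
  [M]: (-2)·0+(-2)·1+(-1)·0+(1)·-3 = -5
⇒ L^-1 M^-5

{"L": -1, "M": -5}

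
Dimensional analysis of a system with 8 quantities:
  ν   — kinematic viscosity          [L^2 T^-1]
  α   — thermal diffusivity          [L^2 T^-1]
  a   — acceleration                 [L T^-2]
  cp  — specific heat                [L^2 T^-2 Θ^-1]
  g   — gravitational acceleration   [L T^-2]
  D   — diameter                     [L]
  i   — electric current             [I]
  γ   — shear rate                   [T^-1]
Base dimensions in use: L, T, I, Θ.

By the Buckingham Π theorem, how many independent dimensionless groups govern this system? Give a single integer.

Exponent matrix [L,T,I,Θ] × [ν,α,a,cp,g,D,i,γ]:
  L: [ 2  2  1  2  1  1  0  0]
  T: [-1 -1 -2 -2 -2  0  0 -1]
  I: [ 0  0  0  0  0  0  1  0]
  Θ: [ 0  0  0 -1  0  0  0  0]
Row reduction gives pivot columns ν,a,cp,i; rank = 4
n=8, r=4 ⇒ 4 dimensionless groups

4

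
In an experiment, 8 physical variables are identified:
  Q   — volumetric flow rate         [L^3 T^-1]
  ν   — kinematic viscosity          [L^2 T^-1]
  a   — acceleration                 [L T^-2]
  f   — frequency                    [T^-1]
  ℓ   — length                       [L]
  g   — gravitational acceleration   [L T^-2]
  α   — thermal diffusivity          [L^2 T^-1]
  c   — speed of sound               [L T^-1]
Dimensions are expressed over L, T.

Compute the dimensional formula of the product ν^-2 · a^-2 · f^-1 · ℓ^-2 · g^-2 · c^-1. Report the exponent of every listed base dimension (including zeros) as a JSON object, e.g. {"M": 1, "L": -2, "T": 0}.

{"L": -11, "T": 12}

Write exponents as rows L,T / cols Q,ν,a,f,ℓ,g,α,c:
  L: [ 3  2  1  0  1  1  2  1]
  T: [-1 -1 -2 -1  0 -2 -1 -1]
  [L]: (-2)·2+(-2)·1+(-1)·0+(-2)·1+(-2)·1+(-1)·1 = -11
  [T]: (-2)·-1+(-2)·-2+(-1)·-1+(-2)·0+(-2)·-2+(-1)·-1 = 12
⇒ L^-11 T^12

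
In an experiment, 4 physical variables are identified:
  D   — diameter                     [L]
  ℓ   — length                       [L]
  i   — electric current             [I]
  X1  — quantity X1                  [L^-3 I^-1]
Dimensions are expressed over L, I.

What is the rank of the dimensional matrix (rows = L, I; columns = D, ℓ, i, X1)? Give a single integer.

2

Exponent matrix [L,I] × [D,ℓ,i,X1]:
  L: [ 1  1  0 -3]
  I: [ 0  0  1 -1]
Echelon form has 2 nonzero rows (pivots: D,i)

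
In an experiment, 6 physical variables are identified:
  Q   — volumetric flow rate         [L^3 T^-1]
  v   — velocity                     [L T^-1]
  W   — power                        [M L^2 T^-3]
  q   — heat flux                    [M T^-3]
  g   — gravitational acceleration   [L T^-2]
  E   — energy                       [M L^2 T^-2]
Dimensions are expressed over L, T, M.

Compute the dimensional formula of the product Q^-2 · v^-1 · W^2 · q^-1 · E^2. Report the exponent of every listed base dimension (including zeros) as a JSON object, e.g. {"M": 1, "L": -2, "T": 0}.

Dimensional matrix (L×T×M by Q×v×W×q×g×E):
  L: [ 3  1  2  0  1  2]
  T: [-1 -1 -3 -3 -2 -2]
  M: [ 0  0  1  1  0  1]
  [L]: (-2)·3+(-1)·1+(2)·2+(-1)·0+(2)·2 = 1
  [T]: (-2)·-1+(-1)·-1+(2)·-3+(-1)·-3+(2)·-2 = -4
  [M]: (-2)·0+(-1)·0+(2)·1+(-1)·1+(2)·1 = 3
⇒ L T^-4 M^3

{"L": 1, "T": -4, "M": 3}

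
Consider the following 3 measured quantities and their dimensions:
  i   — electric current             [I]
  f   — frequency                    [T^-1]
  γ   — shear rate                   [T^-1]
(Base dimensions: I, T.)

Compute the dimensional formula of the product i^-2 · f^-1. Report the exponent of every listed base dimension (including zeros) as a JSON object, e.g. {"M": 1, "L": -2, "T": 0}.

Write exponents as rows I,T / cols i,f,γ:
  I: [ 1  0  0]
  T: [ 0 -1 -1]
  [I]: (-2)·1+(-1)·0 = -2
  [T]: (-2)·0+(-1)·-1 = 1
⇒ I^-2 T

{"I": -2, "T": 1}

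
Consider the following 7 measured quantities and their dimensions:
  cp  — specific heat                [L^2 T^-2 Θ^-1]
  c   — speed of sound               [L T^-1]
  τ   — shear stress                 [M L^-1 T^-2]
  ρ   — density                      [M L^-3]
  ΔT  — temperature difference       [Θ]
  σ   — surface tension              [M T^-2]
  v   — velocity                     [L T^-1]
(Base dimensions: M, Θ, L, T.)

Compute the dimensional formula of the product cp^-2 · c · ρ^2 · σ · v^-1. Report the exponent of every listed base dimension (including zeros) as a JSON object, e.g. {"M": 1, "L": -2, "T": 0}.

Dimensional matrix (M×Θ×L×T by cp×c×τ×ρ×ΔT×σ×v):
  M: [ 0  0  1  1  0  1  0]
  Θ: [-1  0  0  0  1  0  0]
  L: [ 2  1 -1 -3  0  0  1]
  T: [-2 -1 -2  0  0 -2 -1]
  [M]: (-2)·0+(1)·0+(2)·1+(1)·1+(-1)·0 = 3
  [Θ]: (-2)·-1+(1)·0+(2)·0+(1)·0+(-1)·0 = 2
  [L]: (-2)·2+(1)·1+(2)·-3+(1)·0+(-1)·1 = -10
  [T]: (-2)·-2+(1)·-1+(2)·0+(1)·-2+(-1)·-1 = 2
⇒ M^3 Θ^2 L^-10 T^2

{"M": 3, "Θ": 2, "L": -10, "T": 2}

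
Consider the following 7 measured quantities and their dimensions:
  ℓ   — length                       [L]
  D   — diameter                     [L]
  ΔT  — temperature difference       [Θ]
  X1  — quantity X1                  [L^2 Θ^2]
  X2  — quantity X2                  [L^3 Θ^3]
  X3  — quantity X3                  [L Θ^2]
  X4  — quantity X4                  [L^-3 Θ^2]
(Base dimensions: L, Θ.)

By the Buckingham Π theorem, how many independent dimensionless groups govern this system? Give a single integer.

5

Write exponents as rows L,Θ / cols ℓ,D,ΔT,X1,X2,X3,X4:
  L: [ 1  1  0  2  3  1 -3]
  Θ: [ 0  0  1  2  3  2  2]
RREF → pivots at {ℓ,ΔT} ⇒ r = 2
n=7, r=2 ⇒ 5 dimensionless groups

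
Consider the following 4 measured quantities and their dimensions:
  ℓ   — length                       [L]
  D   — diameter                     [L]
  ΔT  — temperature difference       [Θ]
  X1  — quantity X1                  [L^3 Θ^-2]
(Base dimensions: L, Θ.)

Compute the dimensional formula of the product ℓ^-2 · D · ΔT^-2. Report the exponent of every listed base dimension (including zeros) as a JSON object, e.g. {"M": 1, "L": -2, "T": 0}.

{"L": -1, "Θ": -2}

Write exponents as rows L,Θ / cols ℓ,D,ΔT,X1:
  L: [ 1  1  0  3]
  Θ: [ 0  0  1 -2]
  [L]: (-2)·1+(1)·1+(-2)·0 = -1
  [Θ]: (-2)·0+(1)·0+(-2)·1 = -2
⇒ L^-1 Θ^-2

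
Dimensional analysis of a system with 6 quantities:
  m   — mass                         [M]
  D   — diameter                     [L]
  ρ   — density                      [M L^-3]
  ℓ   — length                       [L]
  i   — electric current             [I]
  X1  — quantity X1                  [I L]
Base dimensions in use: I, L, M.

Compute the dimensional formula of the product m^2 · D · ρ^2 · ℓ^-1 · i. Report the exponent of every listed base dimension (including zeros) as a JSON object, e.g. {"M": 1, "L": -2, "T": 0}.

Exponent matrix [I,L,M] × [m,D,ρ,ℓ,i,X1]:
  I: [ 0  0  0  0  1  1]
  L: [ 0  1 -3  1  0  1]
  M: [ 1  0  1  0  0  0]
  [I]: (2)·0+(1)·0+(2)·0+(-1)·0+(1)·1 = 1
  [L]: (2)·0+(1)·1+(2)·-3+(-1)·1+(1)·0 = -6
  [M]: (2)·1+(1)·0+(2)·1+(-1)·0+(1)·0 = 4
⇒ I L^-6 M^4

{"I": 1, "L": -6, "M": 4}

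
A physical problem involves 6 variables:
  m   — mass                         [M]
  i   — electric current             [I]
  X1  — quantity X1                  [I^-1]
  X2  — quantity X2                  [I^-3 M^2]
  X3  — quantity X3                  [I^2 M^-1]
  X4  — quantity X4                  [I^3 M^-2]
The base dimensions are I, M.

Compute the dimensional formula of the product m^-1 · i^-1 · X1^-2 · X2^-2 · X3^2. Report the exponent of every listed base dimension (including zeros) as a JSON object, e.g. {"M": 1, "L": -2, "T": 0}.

Exponent matrix [I,M] × [m,i,X1,X2,X3,X4]:
  I: [ 0  1 -1 -3  2  3]
  M: [ 1  0  0  2 -1 -2]
  [I]: (-1)·0+(-1)·1+(-2)·-1+(-2)·-3+(2)·2 = 11
  [M]: (-1)·1+(-1)·0+(-2)·0+(-2)·2+(2)·-1 = -7
⇒ I^11 M^-7

{"I": 11, "M": -7}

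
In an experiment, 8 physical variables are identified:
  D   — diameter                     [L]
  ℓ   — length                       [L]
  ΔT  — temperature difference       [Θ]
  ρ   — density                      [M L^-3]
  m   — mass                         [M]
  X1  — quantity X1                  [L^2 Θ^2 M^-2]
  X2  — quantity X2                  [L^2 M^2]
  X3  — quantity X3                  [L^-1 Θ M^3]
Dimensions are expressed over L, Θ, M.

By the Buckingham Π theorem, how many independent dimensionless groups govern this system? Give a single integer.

5

Exponent matrix [L,Θ,M] × [D,ℓ,ΔT,ρ,m,X1,X2,X3]:
  L: [ 1  1  0 -3  0  2  2 -1]
  Θ: [ 0  0  1  0  0  2  0  1]
  M: [ 0  0  0  1  1 -2  2  3]
Echelon form has 3 nonzero rows (pivots: D,ΔT,ρ)
8 vars − rank 3 = 5 Π groups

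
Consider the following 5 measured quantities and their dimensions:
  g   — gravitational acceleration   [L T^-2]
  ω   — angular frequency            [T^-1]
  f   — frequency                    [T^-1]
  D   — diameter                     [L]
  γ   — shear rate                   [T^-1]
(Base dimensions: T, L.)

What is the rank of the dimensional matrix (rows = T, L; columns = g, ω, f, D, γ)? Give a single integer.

Dimensional matrix (T×L by g×ω×f×D×γ):
  T: [-2 -1 -1  0 -1]
  L: [ 1  0  0  1  0]
Echelon form has 2 nonzero rows (pivots: g,ω)

2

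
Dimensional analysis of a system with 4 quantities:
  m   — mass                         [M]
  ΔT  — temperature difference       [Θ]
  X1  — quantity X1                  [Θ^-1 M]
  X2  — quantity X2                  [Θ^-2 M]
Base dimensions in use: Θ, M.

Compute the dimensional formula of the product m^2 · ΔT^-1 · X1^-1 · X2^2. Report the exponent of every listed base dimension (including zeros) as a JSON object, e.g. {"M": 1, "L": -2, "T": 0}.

Write exponents as rows Θ,M / cols m,ΔT,X1,X2:
  Θ: [ 0  1 -1 -2]
  M: [ 1  0  1  1]
  [Θ]: (2)·0+(-1)·1+(-1)·-1+(2)·-2 = -4
  [M]: (2)·1+(-1)·0+(-1)·1+(2)·1 = 3
⇒ Θ^-4 M^3

{"Θ": -4, "M": 3}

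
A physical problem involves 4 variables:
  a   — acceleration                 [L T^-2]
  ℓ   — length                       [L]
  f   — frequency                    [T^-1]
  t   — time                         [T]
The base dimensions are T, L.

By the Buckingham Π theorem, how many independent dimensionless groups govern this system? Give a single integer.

Dimensional matrix (T×L by a×ℓ×f×t):
  T: [-2  0 -1  1]
  L: [ 1  1  0  0]
Row reduction gives pivot columns a,ℓ; rank = 2
n=4, r=2 ⇒ 2 dimensionless groups

2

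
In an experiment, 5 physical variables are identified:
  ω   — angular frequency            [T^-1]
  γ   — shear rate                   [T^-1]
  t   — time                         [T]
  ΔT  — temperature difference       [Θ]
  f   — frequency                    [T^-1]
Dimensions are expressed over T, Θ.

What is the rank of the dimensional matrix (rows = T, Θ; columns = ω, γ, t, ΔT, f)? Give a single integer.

2

Exponent matrix [T,Θ] × [ω,γ,t,ΔT,f]:
  T: [-1 -1  1  0 -1]
  Θ: [ 0  0  0  1  0]
Row reduction gives pivot columns ω,ΔT; rank = 2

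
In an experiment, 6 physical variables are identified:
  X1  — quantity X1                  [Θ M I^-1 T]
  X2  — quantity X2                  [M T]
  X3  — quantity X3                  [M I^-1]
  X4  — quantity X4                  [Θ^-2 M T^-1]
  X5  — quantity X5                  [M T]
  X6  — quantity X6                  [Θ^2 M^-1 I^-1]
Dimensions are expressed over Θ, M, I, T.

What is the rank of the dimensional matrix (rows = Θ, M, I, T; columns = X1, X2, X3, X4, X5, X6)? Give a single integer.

3

Write exponents as rows Θ,M,I,T / cols X1,X2,X3,X4,X5,X6:
  Θ: [ 1  0  0 -2  0  2]
  M: [ 1  1  1  1  1 -1]
  I: [-1  0 -1  0  0 -1]
  T: [ 1  1  0 -1  1  0]
RREF → pivots at {X1,X2,X3} ⇒ r = 3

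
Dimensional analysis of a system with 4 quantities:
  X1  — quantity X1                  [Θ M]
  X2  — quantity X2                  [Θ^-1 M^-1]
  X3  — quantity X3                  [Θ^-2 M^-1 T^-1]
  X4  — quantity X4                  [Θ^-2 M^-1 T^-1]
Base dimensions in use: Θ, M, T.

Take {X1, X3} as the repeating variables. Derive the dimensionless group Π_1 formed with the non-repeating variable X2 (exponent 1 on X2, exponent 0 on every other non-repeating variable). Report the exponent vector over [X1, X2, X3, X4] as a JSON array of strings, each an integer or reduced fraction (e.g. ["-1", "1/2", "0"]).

["1", "1", "0", "0"]

Dimensional matrix (Θ×M×T by X1×X2×X3×X4):
  Θ: [ 1 -1 -2 -2]
  M: [ 1 -1 -1 -1]
  T: [ 0  0 -1 -1]
Echelon form has 2 nonzero rows (pivots: X1,X3)
Pivot set = {X1,X3}, free = {X2,X4}
RREF:
  r0: [   1   -1    0    0]
  r1: [   0    0    1    1]
  r2: [   0    0    0    0]
Fix exponent of X2 at 1, X4 at 0; solve each RREF row for its pivot's exponent:
  r0: exp(X1) + (-1)·1 = 0 ⇒ exp(X1) = 1
  r1: exp(X3) + (0)·1 = 0 ⇒ exp(X3) = 0
Π_1 = X1 · X2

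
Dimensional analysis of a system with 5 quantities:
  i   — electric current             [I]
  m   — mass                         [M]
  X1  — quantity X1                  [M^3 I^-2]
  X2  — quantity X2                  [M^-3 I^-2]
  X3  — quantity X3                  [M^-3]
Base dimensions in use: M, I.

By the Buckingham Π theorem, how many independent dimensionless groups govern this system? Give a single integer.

Write exponents as rows M,I / cols i,m,X1,X2,X3:
  M: [ 0  1  3 -3 -3]
  I: [ 1  0 -2 -2  0]
Row reduction gives pivot columns i,m; rank = 2
n=5, r=2 ⇒ 3 dimensionless groups

3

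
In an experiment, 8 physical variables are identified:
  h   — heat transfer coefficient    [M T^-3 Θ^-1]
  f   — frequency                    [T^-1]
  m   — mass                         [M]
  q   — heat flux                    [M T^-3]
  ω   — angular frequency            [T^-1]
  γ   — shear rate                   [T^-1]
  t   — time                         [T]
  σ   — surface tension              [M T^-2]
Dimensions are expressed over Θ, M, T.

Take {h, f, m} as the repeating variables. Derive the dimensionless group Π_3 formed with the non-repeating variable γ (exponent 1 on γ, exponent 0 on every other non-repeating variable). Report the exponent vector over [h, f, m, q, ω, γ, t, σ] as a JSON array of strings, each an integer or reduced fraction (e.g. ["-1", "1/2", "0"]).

Write exponents as rows Θ,M,T / cols h,f,m,q,ω,γ,t,σ:
  Θ: [-1  0  0  0  0  0  0  0]
  M: [ 1  0  1  1  0  0  0  1]
  T: [-3 -1  0 -3 -1 -1  1 -2]
RREF → pivots at {h,f,m} ⇒ r = 3
Pivot set = {h,f,m}, free = {q,ω,γ,t,σ}
RREF:
  r0: [   1    0    0    0    0    0    0    0]
  r1: [   0    1    0    3    1    1   -1    2]
  r2: [   0    0    1    1    0    0    0    1]
Fix exponent of γ at 1, q at 0, ω at 0, t at 0, σ at 0; solve each RREF row for its pivot's exponent:
  r0: exp(h) + (0)·1 = 0 ⇒ exp(h) = 0
  r1: exp(f) + (1)·1 = 0 ⇒ exp(f) = -1
  r2: exp(m) + (0)·1 = 0 ⇒ exp(m) = 0
Π_3 = f^-1 · γ

["0", "-1", "0", "0", "0", "1", "0", "0"]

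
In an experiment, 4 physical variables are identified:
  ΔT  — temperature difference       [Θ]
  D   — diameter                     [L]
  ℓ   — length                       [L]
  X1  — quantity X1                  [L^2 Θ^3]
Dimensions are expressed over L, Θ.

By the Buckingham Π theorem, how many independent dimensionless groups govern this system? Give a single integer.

2

Exponent matrix [L,Θ] × [ΔT,D,ℓ,X1]:
  L: [ 0  1  1  2]
  Θ: [ 1  0  0  3]
RREF → pivots at {ΔT,D} ⇒ r = 2
4 vars − rank 2 = 2 Π groups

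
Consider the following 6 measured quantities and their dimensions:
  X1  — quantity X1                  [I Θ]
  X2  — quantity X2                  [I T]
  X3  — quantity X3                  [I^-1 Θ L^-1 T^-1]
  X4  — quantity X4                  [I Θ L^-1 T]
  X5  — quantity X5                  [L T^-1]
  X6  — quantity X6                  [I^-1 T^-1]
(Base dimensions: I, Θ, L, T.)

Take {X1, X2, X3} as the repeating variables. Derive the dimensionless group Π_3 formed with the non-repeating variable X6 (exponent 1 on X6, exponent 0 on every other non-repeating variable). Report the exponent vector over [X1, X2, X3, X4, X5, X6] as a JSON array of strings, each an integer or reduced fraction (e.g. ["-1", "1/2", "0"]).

Exponent matrix [I,Θ,L,T] × [X1,X2,X3,X4,X5,X6]:
  I: [ 1  1 -1  1  0 -1]
  Θ: [ 1  0  1  1  0  0]
  L: [ 0  0 -1 -1  1  0]
  T: [ 0  1 -1  1 -1 -1]
RREF → pivots at {X1,X2,X3} ⇒ r = 3
Pivot set = {X1,X2,X3}, free = {X4,X5,X6}
RREF:
  r0: [   1    0    0    0    1    0]
  r1: [   0    1    0    2   -2   -1]
  r2: [   0    0    1    1   -1    0]
  r3: [   0    0    0    0    0    0]
Fix exponent of X6 at 1, X4 at 0, X5 at 0; solve each RREF row for its pivot's exponent:
  r0: exp(X1) + (0)·1 = 0 ⇒ exp(X1) = 0
  r1: exp(X2) + (-1)·1 = 0 ⇒ exp(X2) = 1
  r2: exp(X3) + (0)·1 = 0 ⇒ exp(X3) = 0
Π_3 = X2 · X6

["0", "1", "0", "0", "0", "1"]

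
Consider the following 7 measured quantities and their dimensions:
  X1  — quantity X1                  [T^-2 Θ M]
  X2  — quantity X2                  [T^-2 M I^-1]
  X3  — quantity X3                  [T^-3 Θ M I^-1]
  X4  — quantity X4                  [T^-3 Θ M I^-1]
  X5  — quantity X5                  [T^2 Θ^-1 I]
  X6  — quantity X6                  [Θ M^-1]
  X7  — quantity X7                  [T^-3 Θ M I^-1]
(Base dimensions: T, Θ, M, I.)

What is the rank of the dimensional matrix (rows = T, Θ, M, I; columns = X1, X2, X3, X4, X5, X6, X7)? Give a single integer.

3

Exponent matrix [T,Θ,M,I] × [X1,X2,X3,X4,X5,X6,X7]:
  T: [-2 -2 -3 -3  2  0 -3]
  Θ: [ 1  0  1  1 -1  1  1]
  M: [ 1  1  1  1  0 -1  1]
  I: [ 0 -1 -1 -1  1  0 -1]
Echelon form has 3 nonzero rows (pivots: X1,X2,X3)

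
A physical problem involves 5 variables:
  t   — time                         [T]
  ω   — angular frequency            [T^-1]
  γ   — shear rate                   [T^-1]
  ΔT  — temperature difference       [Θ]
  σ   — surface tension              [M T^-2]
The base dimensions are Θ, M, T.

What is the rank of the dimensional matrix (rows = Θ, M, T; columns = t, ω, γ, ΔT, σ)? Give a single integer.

3

Write exponents as rows Θ,M,T / cols t,ω,γ,ΔT,σ:
  Θ: [ 0  0  0  1  0]
  M: [ 0  0  0  0  1]
  T: [ 1 -1 -1  0 -2]
Echelon form has 3 nonzero rows (pivots: t,ΔT,σ)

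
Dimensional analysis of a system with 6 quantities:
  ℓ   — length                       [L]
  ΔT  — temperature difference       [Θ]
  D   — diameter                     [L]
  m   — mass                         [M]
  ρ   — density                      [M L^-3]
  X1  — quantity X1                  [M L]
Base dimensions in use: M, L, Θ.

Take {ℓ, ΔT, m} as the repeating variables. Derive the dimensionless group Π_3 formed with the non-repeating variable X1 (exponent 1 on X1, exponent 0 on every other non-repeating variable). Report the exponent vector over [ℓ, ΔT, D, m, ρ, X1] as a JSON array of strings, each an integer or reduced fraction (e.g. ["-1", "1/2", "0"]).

["-1", "0", "0", "-1", "0", "1"]

Write exponents as rows M,L,Θ / cols ℓ,ΔT,D,m,ρ,X1:
  M: [ 0  0  0  1  1  1]
  L: [ 1  0  1  0 -3  1]
  Θ: [ 0  1  0  0  0  0]
RREF → pivots at {ℓ,ΔT,m} ⇒ r = 3
Pivot set = {ℓ,ΔT,m}, free = {D,ρ,X1}
RREF:
  r0: [   1    0    1    0   -3    1]
  r1: [   0    1    0    0    0    0]
  r2: [   0    0    0    1    1    1]
Fix exponent of X1 at 1, D at 0, ρ at 0; solve each RREF row for its pivot's exponent:
  r0: exp(ℓ) + (1)·1 = 0 ⇒ exp(ℓ) = -1
  r1: exp(ΔT) + (0)·1 = 0 ⇒ exp(ΔT) = 0
  r2: exp(m) + (1)·1 = 0 ⇒ exp(m) = -1
Π_3 = ℓ^-1 · m^-1 · X1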